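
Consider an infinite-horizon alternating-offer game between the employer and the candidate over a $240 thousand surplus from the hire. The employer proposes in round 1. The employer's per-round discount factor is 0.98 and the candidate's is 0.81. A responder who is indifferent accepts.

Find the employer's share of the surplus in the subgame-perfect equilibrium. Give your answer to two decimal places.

221.14

When the employer proposes, the candidate accepts any offer worth at least 0.81 times what the candidate would get by proposing next round; and vice versa.
This gives x = 240 − 0.81y and y = 240 − 0.98x, where x and y are each side's share when it proposes.
Hence (1 − 0.81·0.98)x = 240(1 − 0.81), i.e. 0.2062·x = 45.6.
x ≈ 221.1445; the candidate's share is 240 − x ≈ 18.8555.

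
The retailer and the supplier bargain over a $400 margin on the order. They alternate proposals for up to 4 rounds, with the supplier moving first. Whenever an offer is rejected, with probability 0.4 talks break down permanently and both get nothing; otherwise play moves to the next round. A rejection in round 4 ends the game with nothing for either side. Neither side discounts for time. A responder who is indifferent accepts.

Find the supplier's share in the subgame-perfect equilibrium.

217.6

Round 4 (the retailer proposes): the supplier will accept anything ≥ 0, so the retailer offers 0 and keeps 400.
Round 3 (the supplier proposes): rejecting gives the retailer an expected 0.6 × 400 = 240; the supplier offers that and keeps 160.
Round 2 (the retailer proposes): rejecting gives the supplier an expected 0.6 × 160 = 96. The retailer offers 96 and keeps 400 − 96 = 304.
Round 1 (the supplier proposes): rejecting gives the retailer an expected 0.6 × 304 = 182.4, so the supplier offers 182.4, keeping 217.6.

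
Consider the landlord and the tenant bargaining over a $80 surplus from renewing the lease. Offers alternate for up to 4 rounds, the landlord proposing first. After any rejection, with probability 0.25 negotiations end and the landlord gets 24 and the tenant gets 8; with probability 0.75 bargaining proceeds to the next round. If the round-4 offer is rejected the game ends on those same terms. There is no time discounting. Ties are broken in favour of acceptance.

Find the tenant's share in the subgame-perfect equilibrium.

Round 4 (the tenant proposes): the landlord gets 24 if talks fail, so the tenant offers 24 and keeps 56.
Round 3 (the landlord proposes): rejecting gives the tenant an expected 0.75 × 56 + 0.25 × 8 = 44. The landlord offers 44 and keeps 80 − 44 = 36.
Round 2 (the tenant proposes): rejecting gives the landlord an expected 0.75 × 36 + 0.25 × 24 = 33, so the tenant offers 33, keeping 47.
Round 1 (the landlord proposes): rejecting gives the tenant an expected 0.75 × 47 + 0.25 × 8 = 37.25. The landlord offers 37.25 and keeps 80 − 37.25 = 42.75.

37.25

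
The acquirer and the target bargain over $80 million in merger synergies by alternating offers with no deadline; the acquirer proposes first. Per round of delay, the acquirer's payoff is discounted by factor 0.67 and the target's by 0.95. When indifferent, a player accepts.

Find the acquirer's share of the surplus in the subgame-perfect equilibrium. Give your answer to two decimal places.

11.00

When the acquirer proposes, the target accepts any offer worth at least 0.95 times what the target would get by proposing next round; and vice versa.
This gives x = 80 − 0.95y and y = 80 − 0.67x, where x and y are each side's share when it proposes.
Hence (1 − 0.95·0.67)x = 80(1 − 0.95), i.e. 0.3635·x = 4.
x ≈ 11.0041; the target's share is 80 − x ≈ 68.9959.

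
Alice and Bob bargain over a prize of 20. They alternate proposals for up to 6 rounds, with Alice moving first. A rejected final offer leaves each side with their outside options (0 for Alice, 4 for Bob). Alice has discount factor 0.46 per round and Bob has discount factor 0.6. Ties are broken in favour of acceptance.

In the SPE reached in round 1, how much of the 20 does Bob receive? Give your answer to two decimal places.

9.18

Round 6 (Bob proposes): rejection yields 0 for Alice; Bob offers 0 and keeps 20.
Round 5 (Alice proposes): Bob can get 20 next round, worth 0.6 × 20 = 12 now. Alice offers 12 and keeps 20 − 12 = 8.
Round 4 (Bob proposes): Alice can get 8 next round, worth 0.46 × 8 = 3.68 now; Bob offers that and keeps 16.32.
Round 3 (Alice proposes): Bob can get 16.32 next round, worth 0.6 × 16.32 = 9.792 now. Alice offers 9.792 and keeps 20 − 9.792 = 10.208.
Round 2 (Bob proposes): Alice can get 10.208 next round, worth 0.46 × 10.208 = 4.69568 now; Bob offers that and keeps 15.30432.
Round 1 (Alice proposes): Bob can get 15.30432 next round, worth 0.6 × 15.30432 = 9.182592 now; Alice offers that and keeps 10.817408.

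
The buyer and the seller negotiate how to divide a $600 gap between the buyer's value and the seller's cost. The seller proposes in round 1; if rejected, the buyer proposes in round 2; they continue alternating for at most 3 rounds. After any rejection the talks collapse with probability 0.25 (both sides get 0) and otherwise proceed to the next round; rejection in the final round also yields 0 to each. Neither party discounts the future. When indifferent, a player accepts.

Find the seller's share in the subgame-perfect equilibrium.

Round 3 (the seller proposes): the buyer will accept anything ≥ 0, so the seller offers 0 and keeps 600.
Round 2 (the buyer proposes): rejecting gives the seller an expected 0.75 × 600 = 450; the buyer offers that and keeps 150.
Round 1 (the seller proposes): rejecting gives the buyer an expected 0.75 × 150 = 112.5. The seller offers 112.5 and keeps 600 − 112.5 = 487.5.

487.5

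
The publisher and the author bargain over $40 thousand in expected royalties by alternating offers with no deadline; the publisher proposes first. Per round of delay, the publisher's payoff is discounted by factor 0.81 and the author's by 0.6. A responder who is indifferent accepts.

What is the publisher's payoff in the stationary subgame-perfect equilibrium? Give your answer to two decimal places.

In a stationary SPE each proposer offers the other exactly their discounted continuation value.
If the publisher keeps x when proposing and the author keeps y when proposing, then x = 40 − 0.6y and y = 40 − 0.81x.
Solving: x = 40(1 − 0.6) / (1 − 0.81·0.6) = 16 / 0.514 ≈ 31.1284.
The author gets 40 − 31.1284 ≈ 8.8716.

31.13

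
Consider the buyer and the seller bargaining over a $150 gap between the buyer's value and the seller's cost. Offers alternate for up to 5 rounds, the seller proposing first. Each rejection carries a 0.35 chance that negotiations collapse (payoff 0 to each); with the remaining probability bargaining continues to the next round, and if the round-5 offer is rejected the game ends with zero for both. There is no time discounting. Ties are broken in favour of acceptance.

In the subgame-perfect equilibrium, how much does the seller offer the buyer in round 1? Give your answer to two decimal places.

By backward induction:
Round 5 (the seller proposes): the buyer will accept anything ≥ 0, so the seller offers 0 and keeps 150.
Round 4 (the buyer proposes): rejecting gives the seller an expected 0.65 × 150 = 97.5; the buyer offers that and keeps 52.5.
Round 3 (the seller proposes): rejecting gives the buyer an expected 0.65 × 52.5 = 34.125; the seller offers that and keeps 115.875.
Round 2 (the buyer proposes): rejecting gives the seller an expected 0.65 × 115.875 = 75.31875; the buyer offers that and keeps 74.68125.
Round 1 (the seller proposes): rejecting gives the buyer an expected 0.65 × 74.68125 = 48.5428125, so the seller offers 48.5428125, keeping 101.4571875.

48.54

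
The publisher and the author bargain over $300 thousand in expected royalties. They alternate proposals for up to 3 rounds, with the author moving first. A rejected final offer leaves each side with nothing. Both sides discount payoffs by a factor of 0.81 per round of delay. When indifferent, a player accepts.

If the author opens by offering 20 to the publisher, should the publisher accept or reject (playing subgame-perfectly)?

Work out the publisher's continuation value if the offer is rejected.
Round 3 (the author proposes): the publisher will accept anything ≥ 0, so the author offers 0 and keeps 300.
Round 2 (the publisher proposes): the author can get 300 next round, worth 0.81 × 300 = 243 now. The publisher offers 243 and keeps 300 − 243 = 57.
So by rejecting in round 1, the publisher gets 57 next round, worth 0.81 × 57 = 46.17 now.
Offer 20 < 46.17, so the publisher rejects.

Reject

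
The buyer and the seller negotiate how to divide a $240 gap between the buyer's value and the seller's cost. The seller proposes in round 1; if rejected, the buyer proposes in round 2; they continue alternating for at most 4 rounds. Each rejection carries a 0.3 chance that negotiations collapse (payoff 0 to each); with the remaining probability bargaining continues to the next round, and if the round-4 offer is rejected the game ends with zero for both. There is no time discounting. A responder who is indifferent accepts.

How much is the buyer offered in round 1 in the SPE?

By backward induction:
Round 4 (the buyer proposes): the seller will accept anything ≥ 0, so the buyer offers 0 and keeps 240.
Round 3 (the seller proposes): rejecting gives the buyer an expected 0.7 × 240 = 168. The seller offers 168 and keeps 240 − 168 = 72.
Round 2 (the buyer proposes): rejecting gives the seller an expected 0.7 × 72 = 50.4; the buyer offers that and keeps 189.6.
Round 1 (the seller proposes): rejecting gives the buyer an expected 0.7 × 189.6 = 132.72; the seller offers that and keeps 107.28.

132.72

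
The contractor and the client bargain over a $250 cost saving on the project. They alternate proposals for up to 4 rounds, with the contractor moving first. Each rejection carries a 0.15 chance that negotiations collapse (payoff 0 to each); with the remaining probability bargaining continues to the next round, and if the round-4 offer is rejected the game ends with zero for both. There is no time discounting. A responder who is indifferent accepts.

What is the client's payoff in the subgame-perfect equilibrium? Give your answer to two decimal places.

Round 4 (the client proposes): rejection yields 0 for the contractor; the client offers 0 and keeps 250.
Round 3 (the contractor proposes): rejecting gives the client an expected 0.85 × 250 = 212.5. The contractor offers 212.5 and keeps 250 − 212.5 = 37.5.
Round 2 (the client proposes): rejecting gives the contractor an expected 0.85 × 37.5 = 31.875; the client offers that and keeps 218.125.
Round 1 (the contractor proposes): rejecting gives the client an expected 0.85 × 218.125 = 185.40625. The contractor offers 185.40625 and keeps 250 − 185.40625 = 64.59375.

185.41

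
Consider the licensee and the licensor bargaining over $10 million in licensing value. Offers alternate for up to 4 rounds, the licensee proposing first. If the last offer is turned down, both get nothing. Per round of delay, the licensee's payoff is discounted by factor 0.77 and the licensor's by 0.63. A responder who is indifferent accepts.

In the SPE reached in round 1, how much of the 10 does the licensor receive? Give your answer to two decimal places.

4.51

Work backward from the last round.
Round 4 (the licensor proposes): the licensee will accept anything ≥ 0, so the licensor offers 0 and keeps 10.
Round 3 (the licensee proposes): the licensor can get 10 next round, worth 0.63 × 10 = 6.3 now, so the licensee offers 6.3, keeping 3.7.
Round 2 (the licensor proposes): the licensee can get 3.7 next round, worth 0.77 × 3.7 = 2.849 now; the licensor offers that and keeps 7.151.
Round 1 (the licensee proposes): the licensor can get 7.151 next round, worth 0.63 × 7.151 = 4.50513 now. The licensee offers 4.50513 and keeps 10 − 4.50513 = 5.49487.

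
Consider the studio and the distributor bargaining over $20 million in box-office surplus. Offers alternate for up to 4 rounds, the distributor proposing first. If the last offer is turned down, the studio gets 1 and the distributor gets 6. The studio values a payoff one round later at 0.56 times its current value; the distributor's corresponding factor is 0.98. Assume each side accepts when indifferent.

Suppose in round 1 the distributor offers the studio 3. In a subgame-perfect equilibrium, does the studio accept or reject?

Reject

Round 4 (the studio proposes): the distributor gets 6 if talks fail, so the studio offers 6 and keeps 14.
Round 3 (the distributor proposes): the studio can get 14 next round, worth 0.56 × 14 = 7.84 now; the distributor offers that and keeps 12.16.
Round 2 (the studio proposes): the distributor can get 12.16 next round, worth 0.98 × 12.16 = 11.9168 now. The studio offers 11.9168 and keeps 20 − 11.9168 = 8.0832.
So by rejecting in round 1, the studio gets 8.0832 next round, worth 0.56 × 8.0832 = 4.526592 now.
Offer 3 < 4.526592, so the studio rejects.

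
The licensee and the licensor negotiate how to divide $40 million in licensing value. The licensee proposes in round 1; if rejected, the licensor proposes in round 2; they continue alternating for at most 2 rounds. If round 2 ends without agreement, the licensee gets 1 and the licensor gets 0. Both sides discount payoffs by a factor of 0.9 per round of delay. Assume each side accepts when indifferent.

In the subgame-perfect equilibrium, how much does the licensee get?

Round 2 (the licensor proposes): the licensee gets 1 if talks fail, so the licensor offers 1 and keeps 39.
Round 1 (the licensee proposes): the licensor can get 39 next round, worth 0.9 × 39 = 35.1 now. The licensee offers 35.1 and keeps 40 − 35.1 = 4.9.

4.9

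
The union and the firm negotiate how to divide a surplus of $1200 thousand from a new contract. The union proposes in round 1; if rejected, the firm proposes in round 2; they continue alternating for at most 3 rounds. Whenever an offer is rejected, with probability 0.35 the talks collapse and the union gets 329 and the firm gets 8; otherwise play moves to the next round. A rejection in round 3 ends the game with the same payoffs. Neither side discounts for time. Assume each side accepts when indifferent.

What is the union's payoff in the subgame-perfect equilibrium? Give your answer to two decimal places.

995.67

Round 3 (the union proposes): the firm gets 8 if talks fail, so the union offers 8 and keeps 1192.
Round 2 (the firm proposes): rejecting gives the union an expected 0.65 × 1192 + 0.35 × 329 = 889.95. The firm offers 889.95 and keeps 1200 − 889.95 = 310.05.
Round 1 (the union proposes): rejecting gives the firm an expected 0.65 × 310.05 + 0.35 × 8 = 204.3325. The union offers 204.3325 and keeps 1200 − 204.3325 = 995.6675.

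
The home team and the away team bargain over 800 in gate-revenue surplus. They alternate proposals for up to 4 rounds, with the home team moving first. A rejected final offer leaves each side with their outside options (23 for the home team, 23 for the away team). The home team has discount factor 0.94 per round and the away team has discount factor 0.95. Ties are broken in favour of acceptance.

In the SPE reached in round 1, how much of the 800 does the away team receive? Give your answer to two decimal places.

Round 4 (the away team proposes): the home team gets 23 if talks fail, so the away team offers 23 and keeps 777.
Round 3 (the home team proposes): the away team can get 777 next round, worth 0.95 × 777 = 738.15 now, so the home team offers 738.15, keeping 61.85.
Round 2 (the away team proposes): the home team can get 61.85 next round, worth 0.94 × 61.85 = 58.139 now; the away team offers that and keeps 741.861.
Round 1 (the home team proposes): the away team can get 741.861 next round, worth 0.95 × 741.861 = 704.76795 now, so the home team offers 704.76795, keeping 95.23205.

704.77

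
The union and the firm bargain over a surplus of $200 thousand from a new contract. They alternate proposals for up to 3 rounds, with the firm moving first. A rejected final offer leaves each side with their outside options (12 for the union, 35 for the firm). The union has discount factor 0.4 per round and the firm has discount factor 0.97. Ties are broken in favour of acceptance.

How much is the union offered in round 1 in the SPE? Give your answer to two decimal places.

7.06

Round 3 (the firm proposes): the union gets 12 if talks fail, so the firm offers 12 and keeps 188.
Round 2 (the union proposes): the firm can get 188 next round, worth 0.97 × 188 = 182.36 now, so the union offers 182.36, keeping 17.64.
Round 1 (the firm proposes): the union can get 17.64 next round, worth 0.4 × 17.64 = 7.056 now; the firm offers that and keeps 192.944.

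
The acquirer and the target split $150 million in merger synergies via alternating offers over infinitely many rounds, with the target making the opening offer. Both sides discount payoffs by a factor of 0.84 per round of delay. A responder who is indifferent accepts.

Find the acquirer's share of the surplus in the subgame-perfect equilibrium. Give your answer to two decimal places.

When the target proposes, the acquirer accepts any offer worth at least 0.84 times what the acquirer would get by proposing next round; and vice versa.
This gives x = 150 − 0.84y and y = 150 − 0.84x, where x and y are each side's share when it proposes.
Hence (1 − 0.84·0.84)x = 150(1 − 0.84), i.e. 0.2944·x = 24.
x ≈ 81.5217; the acquirer's share is 150 − x ≈ 68.4783.

68.48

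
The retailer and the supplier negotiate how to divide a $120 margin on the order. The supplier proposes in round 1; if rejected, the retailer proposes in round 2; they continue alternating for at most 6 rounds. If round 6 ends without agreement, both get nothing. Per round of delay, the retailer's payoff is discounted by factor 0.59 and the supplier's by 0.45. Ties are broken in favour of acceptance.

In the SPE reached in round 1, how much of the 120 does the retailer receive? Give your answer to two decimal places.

54.27

Round 6 (the retailer proposes): the supplier will accept anything ≥ 0, so the retailer offers 0 and keeps 120.
Round 5 (the supplier proposes): the retailer can get 120 next round, worth 0.59 × 120 = 70.8 now, so the supplier offers 70.8, keeping 49.2.
Round 4 (the retailer proposes): the supplier can get 49.2 next round, worth 0.45 × 49.2 = 22.14 now. The retailer offers 22.14 and keeps 120 − 22.14 = 97.86.
Round 3 (the supplier proposes): the retailer can get 97.86 next round, worth 0.59 × 97.86 = 57.7374 now, so the supplier offers 57.7374, keeping 62.2626.
Round 2 (the retailer proposes): the supplier can get 62.2626 next round, worth 0.45 × 62.2626 = 28.01817 now. The retailer offers 28.01817 and keeps 120 − 28.01817 = 91.98183.
Round 1 (the supplier proposes): the retailer can get 91.98183 next round, worth 0.59 × 91.98183 = 54.2692797 now. The supplier offers 54.2692797 and keeps 120 − 54.2692797 = 65.7307203.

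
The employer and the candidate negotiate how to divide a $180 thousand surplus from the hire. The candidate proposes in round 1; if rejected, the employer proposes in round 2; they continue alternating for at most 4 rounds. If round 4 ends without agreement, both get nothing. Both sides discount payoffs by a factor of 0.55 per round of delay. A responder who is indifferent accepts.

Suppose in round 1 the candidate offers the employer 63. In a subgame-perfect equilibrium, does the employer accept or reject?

Work out the employer's continuation value if the offer is rejected.
Round 4 (the employer proposes): rejection yields 0 for the candidate; the employer offers 0 and keeps 180.
Round 3 (the candidate proposes): the employer can get 180 next round, worth 0.55 × 180 = 99 now; the candidate offers that and keeps 81.
Round 2 (the employer proposes): the candidate can get 81 next round, worth 0.55 × 81 = 44.55 now; the employer offers that and keeps 135.45.
So by rejecting in round 1, the employer gets 135.45 next round, worth 0.55 × 135.45 = 74.4975 now.
Offer 63 < 74.4975, so the employer rejects.

Reject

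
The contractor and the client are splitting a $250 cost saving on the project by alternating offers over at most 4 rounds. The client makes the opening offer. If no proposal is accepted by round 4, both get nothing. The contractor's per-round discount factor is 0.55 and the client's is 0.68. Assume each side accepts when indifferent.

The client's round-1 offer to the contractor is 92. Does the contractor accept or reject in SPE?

Reject

Round 4 (the contractor proposes): rejection yields 0 for the client; the contractor offers 0 and keeps 250.
Round 3 (the client proposes): the contractor can get 250 next round, worth 0.55 × 250 = 137.5 now, so the client offers 137.5, keeping 112.5.
Round 2 (the contractor proposes): the client can get 112.5 next round, worth 0.68 × 112.5 = 76.5 now, so the contractor offers 76.5, keeping 173.5.
So by rejecting in round 1, the contractor gets 173.5 next round, worth 0.55 × 173.5 = 95.425 now.
Offer 92 < 95.425, so the contractor rejects.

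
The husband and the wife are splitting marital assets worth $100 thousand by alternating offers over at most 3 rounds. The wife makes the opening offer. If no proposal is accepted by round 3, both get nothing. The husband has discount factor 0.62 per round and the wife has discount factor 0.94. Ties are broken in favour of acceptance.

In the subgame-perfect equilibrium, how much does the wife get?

By backward induction:
Round 3 (the wife proposes): the husband will accept anything ≥ 0, so the wife offers 0 and keeps 100.
Round 2 (the husband proposes): the wife can get 100 next round, worth 0.94 × 100 = 94 now, so the husband offers 94, keeping 6.
Round 1 (the wife proposes): the husband can get 6 next round, worth 0.62 × 6 = 3.72 now, so the wife offers 3.72, keeping 96.28.

96.28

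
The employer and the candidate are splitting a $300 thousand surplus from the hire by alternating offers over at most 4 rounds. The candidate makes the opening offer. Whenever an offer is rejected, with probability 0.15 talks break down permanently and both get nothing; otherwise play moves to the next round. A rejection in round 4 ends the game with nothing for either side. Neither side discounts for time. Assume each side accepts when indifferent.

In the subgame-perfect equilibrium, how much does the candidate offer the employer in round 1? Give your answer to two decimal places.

Round 4 (the employer proposes): the candidate will accept anything ≥ 0, so the employer offers 0 and keeps 300.
Round 3 (the candidate proposes): rejecting gives the employer an expected 0.85 × 300 = 255, so the candidate offers 255, keeping 45.
Round 2 (the employer proposes): rejecting gives the candidate an expected 0.85 × 45 = 38.25. The employer offers 38.25 and keeps 300 − 38.25 = 261.75.
Round 1 (the candidate proposes): rejecting gives the employer an expected 0.85 × 261.75 = 222.4875. The candidate offers 222.4875 and keeps 300 − 222.4875 = 77.5125.

222.49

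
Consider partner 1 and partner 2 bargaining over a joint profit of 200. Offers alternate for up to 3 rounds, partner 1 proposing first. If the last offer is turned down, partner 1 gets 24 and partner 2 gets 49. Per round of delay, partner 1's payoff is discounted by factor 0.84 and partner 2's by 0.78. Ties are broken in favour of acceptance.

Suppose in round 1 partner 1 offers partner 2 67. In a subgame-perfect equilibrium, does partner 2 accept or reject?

Round 3 (partner 1 proposes): partner 2 gets 49 if talks fail, so partner 1 offers 49 and keeps 151.
Round 2 (partner 2 proposes): partner 1 can get 151 next round, worth 0.84 × 151 = 126.84 now, so partner 2 offers 126.84, keeping 73.16.
So by rejecting in round 1, partner 2 gets 73.16 next round, worth 0.78 × 73.16 = 57.0648 now.
Offer 67 ≥ 57.0648, so partner 2 accepts.

Accept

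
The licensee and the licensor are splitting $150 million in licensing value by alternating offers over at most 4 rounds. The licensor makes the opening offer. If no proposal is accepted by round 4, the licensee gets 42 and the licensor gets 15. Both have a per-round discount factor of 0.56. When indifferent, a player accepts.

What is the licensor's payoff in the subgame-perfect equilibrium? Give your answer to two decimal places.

Round 4 (the licensee proposes): the licensor gets 15 if talks fail, so the licensee offers 15 and keeps 135.
Round 3 (the licensor proposes): the licensee can get 135 next round, worth 0.56 × 135 = 75.6 now; the licensor offers that and keeps 74.4.
Round 2 (the licensee proposes): the licensor can get 74.4 next round, worth 0.56 × 74.4 = 41.664 now; the licensee offers that and keeps 108.336.
Round 1 (the licensor proposes): the licensee can get 108.336 next round, worth 0.56 × 108.336 = 60.66816 now, so the licensor offers 60.66816, keeping 89.33184.

89.33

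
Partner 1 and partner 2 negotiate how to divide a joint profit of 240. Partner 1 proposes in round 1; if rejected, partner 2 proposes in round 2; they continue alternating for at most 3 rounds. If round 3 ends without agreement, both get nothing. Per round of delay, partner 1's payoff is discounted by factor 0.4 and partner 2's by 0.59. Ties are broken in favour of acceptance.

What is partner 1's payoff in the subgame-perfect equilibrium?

Round 3 (partner 1 proposes): rejection yields 0 for partner 2; partner 1 offers 0 and keeps 240.
Round 2 (partner 2 proposes): partner 1 can get 240 next round, worth 0.4 × 240 = 96 now. Partner 2 offers 96 and keeps 240 − 96 = 144.
Round 1 (partner 1 proposes): partner 2 can get 144 next round, worth 0.59 × 144 = 84.96 now; partner 1 offers that and keeps 155.04.

155.04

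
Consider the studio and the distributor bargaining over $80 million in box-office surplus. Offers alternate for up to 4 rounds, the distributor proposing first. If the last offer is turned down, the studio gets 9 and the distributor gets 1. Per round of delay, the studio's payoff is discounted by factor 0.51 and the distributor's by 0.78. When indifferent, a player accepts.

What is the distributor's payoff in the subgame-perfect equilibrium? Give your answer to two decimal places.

Round 4 (the studio proposes): the distributor gets 1 if talks fail, so the studio offers 1 and keeps 79.
Round 3 (the distributor proposes): the studio can get 79 next round, worth 0.51 × 79 = 40.29 now. The distributor offers 40.29 and keeps 80 − 40.29 = 39.71.
Round 2 (the studio proposes): the distributor can get 39.71 next round, worth 0.78 × 39.71 = 30.9738 now. The studio offers 30.9738 and keeps 80 − 30.9738 = 49.0262.
Round 1 (the distributor proposes): the studio can get 49.0262 next round, worth 0.51 × 49.0262 = 25.003362 now, so the distributor offers 25.003362, keeping 54.996638.

55.00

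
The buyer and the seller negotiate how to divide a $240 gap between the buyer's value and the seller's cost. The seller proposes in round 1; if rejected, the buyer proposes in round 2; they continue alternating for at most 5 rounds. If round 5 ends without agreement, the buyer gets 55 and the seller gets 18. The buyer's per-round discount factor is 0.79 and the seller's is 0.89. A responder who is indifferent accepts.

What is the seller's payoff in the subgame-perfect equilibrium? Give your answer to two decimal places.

Work backward from the last round.
Round 5 (the seller proposes): the buyer gets 55 if talks fail, so the seller offers 55 and keeps 185.
Round 4 (the buyer proposes): the seller can get 185 next round, worth 0.89 × 185 = 164.65 now. The buyer offers 164.65 and keeps 240 − 164.65 = 75.35.
Round 3 (the seller proposes): the buyer can get 75.35 next round, worth 0.79 × 75.35 = 59.5265 now, so the seller offers 59.5265, keeping 180.4735.
Round 2 (the buyer proposes): the seller can get 180.4735 next round, worth 0.89 × 180.4735 = 160.621415 now. The buyer offers 160.621415 and keeps 240 − 160.621415 = 79.378585.
Round 1 (the seller proposes): the buyer can get 79.378585 next round, worth 0.79 × 79.378585 = 62.70908215 now; the seller offers that and keeps 177.29091785.

177.29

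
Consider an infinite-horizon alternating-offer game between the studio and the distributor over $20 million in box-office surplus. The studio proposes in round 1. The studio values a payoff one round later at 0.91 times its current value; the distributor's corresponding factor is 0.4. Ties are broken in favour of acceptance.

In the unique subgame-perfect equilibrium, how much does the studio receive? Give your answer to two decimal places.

When the studio proposes, the distributor accepts any offer worth at least 0.4 times what the distributor would get by proposing next round; and vice versa.
This gives x = 20 − 0.4y and y = 20 − 0.91x, where x and y are each side's share when it proposes.
Hence (1 − 0.4·0.91)x = 20(1 − 0.4), i.e. 0.636·x = 12.
x ≈ 18.8679; the distributor's share is 20 − x ≈ 1.1321.

18.87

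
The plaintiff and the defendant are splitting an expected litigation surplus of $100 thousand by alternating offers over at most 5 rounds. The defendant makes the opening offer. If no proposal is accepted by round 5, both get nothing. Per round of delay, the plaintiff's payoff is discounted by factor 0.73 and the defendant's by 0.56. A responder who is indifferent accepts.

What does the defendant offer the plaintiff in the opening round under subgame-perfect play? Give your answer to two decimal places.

45.25

By backward induction:
Round 5 (the defendant proposes): the plaintiff will accept anything ≥ 0, so the defendant offers 0 and keeps 100.
Round 4 (the plaintiff proposes): the defendant can get 100 next round, worth 0.56 × 100 = 56 now; the plaintiff offers that and keeps 44.
Round 3 (the defendant proposes): the plaintiff can get 44 next round, worth 0.73 × 44 = 32.12 now; the defendant offers that and keeps 67.88.
Round 2 (the plaintiff proposes): the defendant can get 67.88 next round, worth 0.56 × 67.88 = 38.0128 now, so the plaintiff offers 38.0128, keeping 61.9872.
Round 1 (the defendant proposes): the plaintiff can get 61.9872 next round, worth 0.73 × 61.9872 = 45.250656 now. The defendant offers 45.250656 and keeps 100 − 45.250656 = 54.749344.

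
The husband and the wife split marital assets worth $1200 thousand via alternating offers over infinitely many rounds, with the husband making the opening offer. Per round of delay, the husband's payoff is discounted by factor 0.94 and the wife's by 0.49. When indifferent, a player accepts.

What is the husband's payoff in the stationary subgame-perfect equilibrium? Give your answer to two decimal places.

In a stationary SPE each proposer offers the other exactly their discounted continuation value.
If the husband keeps x when proposing and the wife keeps y when proposing, then x = 1200 − 0.49y and y = 1200 − 0.94x.
Solving: x = 1200(1 − 0.49) / (1 − 0.94·0.49) = 612 / 0.5394 ≈ 1134.5940.
The wife gets 1200 − 1134.5940 ≈ 65.4060.

1134.59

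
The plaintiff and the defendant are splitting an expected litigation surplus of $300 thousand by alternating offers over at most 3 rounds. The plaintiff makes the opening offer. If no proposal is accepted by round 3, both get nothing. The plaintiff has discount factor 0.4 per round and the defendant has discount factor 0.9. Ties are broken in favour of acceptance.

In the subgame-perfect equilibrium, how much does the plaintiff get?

138

Round 3 (the plaintiff proposes): rejection yields 0 for the defendant; the plaintiff offers 0 and keeps 300.
Round 2 (the defendant proposes): the plaintiff can get 300 next round, worth 0.4 × 300 = 120 now, so the defendant offers 120, keeping 180.
Round 1 (the plaintiff proposes): the defendant can get 180 next round, worth 0.9 × 180 = 162 now. The plaintiff offers 162 and keeps 300 − 162 = 138.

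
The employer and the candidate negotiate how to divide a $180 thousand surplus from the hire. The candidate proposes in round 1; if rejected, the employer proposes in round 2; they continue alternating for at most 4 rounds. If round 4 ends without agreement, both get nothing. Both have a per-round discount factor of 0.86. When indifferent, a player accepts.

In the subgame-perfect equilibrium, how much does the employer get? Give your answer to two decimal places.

Work backward from the last round.
Round 4 (the employer proposes): rejection yields 0 for the candidate; the employer offers 0 and keeps 180.
Round 3 (the candidate proposes): the employer can get 180 next round, worth 0.86 × 180 = 154.8 now, so the candidate offers 154.8, keeping 25.2.
Round 2 (the employer proposes): the candidate can get 25.2 next round, worth 0.86 × 25.2 = 21.672 now. The employer offers 21.672 and keeps 180 − 21.672 = 158.328.
Round 1 (the candidate proposes): the employer can get 158.328 next round, worth 0.86 × 158.328 = 136.16208 now; the candidate offers that and keeps 43.83792.

136.16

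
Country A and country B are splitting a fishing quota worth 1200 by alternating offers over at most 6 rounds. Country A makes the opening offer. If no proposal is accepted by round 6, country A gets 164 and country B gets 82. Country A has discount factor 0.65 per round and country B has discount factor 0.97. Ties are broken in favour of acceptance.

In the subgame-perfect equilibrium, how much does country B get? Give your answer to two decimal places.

Round 6 (country B proposes): country A gets 164 if talks fail, so country B offers 164 and keeps 1036.
Round 5 (country A proposes): country B can get 1036 next round, worth 0.97 × 1036 = 1004.92 now; country A offers that and keeps 195.08.
Round 4 (country B proposes): country A can get 195.08 next round, worth 0.65 × 195.08 = 126.802 now, so country B offers 126.802, keeping 1073.198.
Round 3 (country A proposes): country B can get 1073.198 next round, worth 0.97 × 1073.198 = 1041.00206 now. Country A offers 1041.00206 and keeps 1200 − 1041.00206 = 158.99794.
Round 2 (country B proposes): country A can get 158.99794 next round, worth 0.65 × 158.99794 = 103.348661 now. Country B offers 103.348661 and keeps 1200 − 103.348661 = 1096.651339.
Round 1 (country A proposes): country B can get 1096.651339 next round, worth 0.97 × 1096.651339 = 1063.75179883 now, so country A offers 1063.75179883, keeping 136.24820117.

1063.75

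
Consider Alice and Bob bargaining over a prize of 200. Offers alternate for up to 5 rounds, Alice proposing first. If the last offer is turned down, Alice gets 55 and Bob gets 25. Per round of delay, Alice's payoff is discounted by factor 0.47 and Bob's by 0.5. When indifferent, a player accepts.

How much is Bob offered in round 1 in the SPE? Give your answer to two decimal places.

66.84

Round 5 (Alice proposes): Bob gets 25 if talks fail, so Alice offers 25 and keeps 175.
Round 4 (Bob proposes): Alice can get 175 next round, worth 0.47 × 175 = 82.25 now; Bob offers that and keeps 117.75.
Round 3 (Alice proposes): Bob can get 117.75 next round, worth 0.5 × 117.75 = 58.875 now. Alice offers 58.875 and keeps 200 − 58.875 = 141.125.
Round 2 (Bob proposes): Alice can get 141.125 next round, worth 0.47 × 141.125 = 66.32875 now; Bob offers that and keeps 133.67125.
Round 1 (Alice proposes): Bob can get 133.67125 next round, worth 0.5 × 133.67125 = 66.835625 now. Alice offers 66.835625 and keeps 200 − 66.835625 = 133.164375.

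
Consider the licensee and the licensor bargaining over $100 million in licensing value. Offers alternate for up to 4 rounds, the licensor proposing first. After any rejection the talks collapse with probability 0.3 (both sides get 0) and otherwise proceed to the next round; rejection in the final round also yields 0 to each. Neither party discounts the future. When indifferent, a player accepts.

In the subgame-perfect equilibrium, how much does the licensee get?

55.3

By backward induction:
Round 4 (the licensee proposes): the licensor will accept anything ≥ 0, so the licensee offers 0 and keeps 100.
Round 3 (the licensor proposes): rejecting gives the licensee an expected 0.7 × 100 = 70. The licensor offers 70 and keeps 100 − 70 = 30.
Round 2 (the licensee proposes): rejecting gives the licensor an expected 0.7 × 30 = 21; the licensee offers that and keeps 79.
Round 1 (the licensor proposes): rejecting gives the licensee an expected 0.7 × 79 = 55.3; the licensor offers that and keeps 44.7.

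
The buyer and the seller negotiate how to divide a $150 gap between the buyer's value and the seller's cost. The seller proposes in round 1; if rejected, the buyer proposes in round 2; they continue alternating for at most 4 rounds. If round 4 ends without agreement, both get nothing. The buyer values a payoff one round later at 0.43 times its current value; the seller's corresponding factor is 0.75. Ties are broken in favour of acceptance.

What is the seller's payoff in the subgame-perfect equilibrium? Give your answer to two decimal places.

113.07

Round 4 (the buyer proposes): rejection yields 0 for the seller; the buyer offers 0 and keeps 150.
Round 3 (the seller proposes): the buyer can get 150 next round, worth 0.43 × 150 = 64.5 now; the seller offers that and keeps 85.5.
Round 2 (the buyer proposes): the seller can get 85.5 next round, worth 0.75 × 85.5 = 64.125 now, so the buyer offers 64.125, keeping 85.875.
Round 1 (the seller proposes): the buyer can get 85.875 next round, worth 0.43 × 85.875 = 36.92625 now; the seller offers that and keeps 113.07375.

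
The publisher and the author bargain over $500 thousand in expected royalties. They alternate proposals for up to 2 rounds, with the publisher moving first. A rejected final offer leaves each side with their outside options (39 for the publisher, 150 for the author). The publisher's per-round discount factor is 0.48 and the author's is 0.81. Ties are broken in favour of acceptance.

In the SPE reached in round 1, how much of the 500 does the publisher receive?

Solve by backward induction from round 2.
Round 2 (the author proposes): the publisher gets 39 if talks fail, so the author offers 39 and keeps 461.
Round 1 (the publisher proposes): the author can get 461 next round, worth 0.81 × 461 = 373.41 now; the publisher offers that and keeps 126.59.

126.59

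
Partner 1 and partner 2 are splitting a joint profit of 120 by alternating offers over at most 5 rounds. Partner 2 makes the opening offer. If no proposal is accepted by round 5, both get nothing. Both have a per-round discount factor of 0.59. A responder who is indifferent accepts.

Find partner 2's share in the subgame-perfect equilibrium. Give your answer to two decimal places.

Round 5 (partner 2 proposes): partner 1 will accept anything ≥ 0, so partner 2 offers 0 and keeps 120.
Round 4 (partner 1 proposes): partner 2 can get 120 next round, worth 0.59 × 120 = 70.8 now. Partner 1 offers 70.8 and keeps 120 − 70.8 = 49.2.
Round 3 (partner 2 proposes): partner 1 can get 49.2 next round, worth 0.59 × 49.2 = 29.028 now, so partner 2 offers 29.028, keeping 90.972.
Round 2 (partner 1 proposes): partner 2 can get 90.972 next round, worth 0.59 × 90.972 = 53.67348 now, so partner 1 offers 53.67348, keeping 66.32652.
Round 1 (partner 2 proposes): partner 1 can get 66.32652 next round, worth 0.59 × 66.32652 = 39.1326468 now. Partner 2 offers 39.1326468 and keeps 120 − 39.1326468 = 80.8673532.

80.87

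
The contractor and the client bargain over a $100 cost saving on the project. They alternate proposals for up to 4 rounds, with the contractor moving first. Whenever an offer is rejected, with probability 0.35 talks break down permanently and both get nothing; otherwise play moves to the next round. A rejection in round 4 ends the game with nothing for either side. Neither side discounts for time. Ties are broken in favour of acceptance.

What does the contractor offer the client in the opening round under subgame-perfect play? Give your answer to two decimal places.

50.21

Round 4 (the client proposes): rejection yields 0 for the contractor; the client offers 0 and keeps 100.
Round 3 (the contractor proposes): rejecting gives the client an expected 0.65 × 100 = 65. The contractor offers 65 and keeps 100 − 65 = 35.
Round 2 (the client proposes): rejecting gives the contractor an expected 0.65 × 35 = 22.75. The client offers 22.75 and keeps 100 − 22.75 = 77.25.
Round 1 (the contractor proposes): rejecting gives the client an expected 0.65 × 77.25 = 50.2125; the contractor offers that and keeps 49.7875.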